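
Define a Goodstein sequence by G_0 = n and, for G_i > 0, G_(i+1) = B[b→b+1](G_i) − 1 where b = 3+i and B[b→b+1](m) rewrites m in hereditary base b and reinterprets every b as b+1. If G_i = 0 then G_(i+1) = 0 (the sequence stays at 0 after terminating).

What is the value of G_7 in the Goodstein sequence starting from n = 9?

25

G_0=9  [base 3] 3^2  →[3↦4]→  4^2 = 16  −1 ⇒ G_1=15
G_1=15  [base 4] 3·4 + 3  →[4↦5]→  3·5 + 3 = 18  −1 ⇒ G_2=17
G_2=17  [base 5] 3·5 + 2  →[5↦6]→  3·6 + 2 = 20  −1 ⇒ G_3=19
G_3=19  [base 6] 3·6 + 1  →[6↦7]→  3·7 + 1 = 22  −1 ⇒ G_4=21
G_4=21  [base 7] 3·7  →[7↦8]→  3·8 = 24  −1 ⇒ G_5=23
G_5=23  [base 8] 2·8 + 7  →[8↦9]→  2·9 + 7 = 25  −1 ⇒ G_6=24
G_6=24  [base 9] 2·9 + 6  →[9↦10]→  2·10 + 6 = 26  −1 ⇒ G_7=25
G_7=25  [base 10] 2·10 + 5  →[10↦11]→  2·11 + 5 = 27  −1 ⇒ G_8=26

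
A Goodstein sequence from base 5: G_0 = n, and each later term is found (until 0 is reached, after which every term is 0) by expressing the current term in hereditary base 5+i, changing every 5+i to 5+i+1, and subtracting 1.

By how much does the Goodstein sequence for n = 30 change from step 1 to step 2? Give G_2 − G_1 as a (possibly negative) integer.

G_0 = 30. HB_5(30) = 5^2 + 5. Bump = 42. G_1 = 41.
G_1 = 41. HB_6(41) = 6^2 + 5. Bump = 54. G_2 = 53.

12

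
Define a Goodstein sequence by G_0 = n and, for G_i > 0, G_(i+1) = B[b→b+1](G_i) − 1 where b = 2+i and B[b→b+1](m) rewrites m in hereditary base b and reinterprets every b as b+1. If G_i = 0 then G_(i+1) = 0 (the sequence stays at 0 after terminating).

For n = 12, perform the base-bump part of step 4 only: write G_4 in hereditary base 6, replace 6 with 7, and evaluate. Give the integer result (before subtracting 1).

12 —HB2→ 2^(2 + 1) + 2^2 —bump→ 3^(3 + 1) + 3^3 = 108 —(−1)→ 107
107 —HB3→ 3^(3 + 1) + 2·3^2 + 2·3 + 2 —bump→ 4^(4 + 1) + 2·4^2 + 2·4 + 2 = 1066 —(−1)→ 1065
1065 —HB4→ 4^(4 + 1) + 2·4^2 + 2·4 + 1 —bump→ 5^(5 + 1) + 2·5^2 + 2·5 + 1 = 15686 —(−1)→ 15685
15685 —HB5→ 5^(5 + 1) + 2·5^2 + 2·5 —bump→ 6^(6 + 1) + 2·6^2 + 2·6 = 280020 —(−1)→ 280019
280019 —HB6→ 6^(6 + 1) + 2·6^2 + 6 + 5 —bump→ 7^(7 + 1) + 2·7^2 + 7 + 5 = 5764911 —(−1)→ 5764910

5764911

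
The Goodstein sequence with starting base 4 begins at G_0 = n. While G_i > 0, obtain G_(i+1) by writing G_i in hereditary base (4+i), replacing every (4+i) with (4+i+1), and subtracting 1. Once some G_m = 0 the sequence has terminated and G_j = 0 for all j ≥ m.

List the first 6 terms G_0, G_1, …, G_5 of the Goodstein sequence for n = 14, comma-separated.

14, 16, 18, 20, 21, 22

G_0 = 14. HB_4(14) = 3·4 + 2. Bump = 17. G_1 = 16.
G_1 = 16. HB_5(16) = 3·5 + 1. Bump = 19. G_2 = 18.
G_2 = 18. HB_6(18) = 3·6. Bump = 21. G_3 = 20.
G_3 = 20. HB_7(20) = 2·7 + 6. Bump = 22. G_4 = 21.
G_4 = 21. HB_8(21) = 2·8 + 5. Bump = 23. G_5 = 22.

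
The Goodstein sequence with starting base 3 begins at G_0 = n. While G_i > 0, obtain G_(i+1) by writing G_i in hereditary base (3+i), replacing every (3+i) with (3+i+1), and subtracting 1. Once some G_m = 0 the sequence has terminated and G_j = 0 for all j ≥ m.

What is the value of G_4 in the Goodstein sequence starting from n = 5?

G_0=5  [base 3] 3 + 2  →[3↦4]→  4 + 2 = 6  −1 ⇒ G_1=5
G_1=5  [base 4] 4 + 1  →[4↦5]→  5 + 1 = 6  −1 ⇒ G_2=5
G_2=5  [base 5] 5  →[5↦6]→  6 = 6  −1 ⇒ G_3=5
G_3=5  [base 6] 5  →[6↦7]→  5 = 5  −1 ⇒ G_4=4
G_4=4  [base 7] 4  →[7↦8]→  4 = 4  −1 ⇒ G_5=3

4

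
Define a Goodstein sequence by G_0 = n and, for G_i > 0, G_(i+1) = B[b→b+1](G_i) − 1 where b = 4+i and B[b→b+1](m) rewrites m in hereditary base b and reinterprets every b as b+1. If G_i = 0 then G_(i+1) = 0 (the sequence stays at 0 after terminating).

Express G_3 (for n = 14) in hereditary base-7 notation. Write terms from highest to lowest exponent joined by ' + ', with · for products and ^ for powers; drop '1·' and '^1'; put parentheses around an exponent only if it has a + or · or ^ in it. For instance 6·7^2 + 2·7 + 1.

2·7 + 6

G_0 = 14. HB_4(14) = 3·4 + 2. Bump = 17. G_1 = 16.
G_1 = 16. HB_5(16) = 3·5 + 1. Bump = 19. G_2 = 18.
G_2 = 18. HB_6(18) = 3·6. Bump = 21. G_3 = 20.
G_3 = 20. HB_7(20) = 2·7 + 6. Bump = 22. G_4 = 21.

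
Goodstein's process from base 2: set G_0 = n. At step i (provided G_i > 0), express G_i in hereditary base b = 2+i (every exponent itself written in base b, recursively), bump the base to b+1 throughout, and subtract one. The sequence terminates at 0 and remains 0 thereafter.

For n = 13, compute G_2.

(0) 13|_2 = 2^(2 + 1) + 2^2 + 1 ↦ 3^(3 + 1) + 3^3 + 1|_3 = 109 ⇒ 108
(1) 108|_3 = 3^(3 + 1) + 3^3 ↦ 4^(4 + 1) + 4^4|_4 = 1280 ⇒ 1279
(2) 1279|_4 = 4^(4 + 1) + 3·4^3 + 3·4^2 + 3·4 + 3 ↦ 5^(5 + 1) + 3·5^3 + 3·5^2 + 3·5 + 3|_5 = 16093 ⇒ 16092

1279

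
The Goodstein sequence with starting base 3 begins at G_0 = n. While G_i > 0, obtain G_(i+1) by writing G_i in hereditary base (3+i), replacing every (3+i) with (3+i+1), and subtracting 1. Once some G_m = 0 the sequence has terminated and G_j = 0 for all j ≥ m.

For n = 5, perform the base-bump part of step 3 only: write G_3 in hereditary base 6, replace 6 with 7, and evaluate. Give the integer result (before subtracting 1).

[0] 5 ≡ 3 + 2 (base 3). Lift 4: 6. −1: 5.
[1] 5 ≡ 4 + 1 (base 4). Lift 5: 6. −1: 5.
[2] 5 ≡ 5 (base 5). Lift 6: 6. −1: 5.
[3] 5 ≡ 5 (base 6). Lift 7: 5. −1: 4.

5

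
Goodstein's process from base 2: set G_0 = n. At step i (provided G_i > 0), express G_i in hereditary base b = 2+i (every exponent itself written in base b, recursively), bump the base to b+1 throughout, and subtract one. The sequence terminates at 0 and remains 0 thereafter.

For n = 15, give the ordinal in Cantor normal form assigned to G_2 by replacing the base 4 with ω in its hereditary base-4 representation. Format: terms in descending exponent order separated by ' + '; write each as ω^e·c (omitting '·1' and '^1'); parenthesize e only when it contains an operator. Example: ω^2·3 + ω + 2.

base 2: 15 = 2^(2 + 1) + 2^2 + 2 + 1; at 3: 3^(3 + 1) + 3^3 + 3 + 1 = 112; next = 111
base 3: 111 = 3^(3 + 1) + 3^3 + 3; at 4: 4^(4 + 1) + 4^4 + 4 = 1284; next = 1283
base 4: 1283 = 4^(4 + 1) + 4^4 + 3; at 5: 5^(5 + 1) + 5^5 + 3 = 18753; next = 18752

ω^(ω + 1) + ω^ω + 3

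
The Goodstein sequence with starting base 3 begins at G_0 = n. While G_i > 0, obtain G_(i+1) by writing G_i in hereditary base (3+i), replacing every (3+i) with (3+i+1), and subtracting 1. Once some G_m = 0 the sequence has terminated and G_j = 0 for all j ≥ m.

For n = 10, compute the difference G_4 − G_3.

3

(0) 10|_3 = 3^2 + 1 ↦ 4^2 + 1|_4 = 17 ⇒ 16
(1) 16|_4 = 4^2 ↦ 5^2|_5 = 25 ⇒ 24
(2) 24|_5 = 4·5 + 4 ↦ 4·6 + 4|_6 = 28 ⇒ 27
(3) 27|_6 = 4·6 + 3 ↦ 4·7 + 3|_7 = 31 ⇒ 30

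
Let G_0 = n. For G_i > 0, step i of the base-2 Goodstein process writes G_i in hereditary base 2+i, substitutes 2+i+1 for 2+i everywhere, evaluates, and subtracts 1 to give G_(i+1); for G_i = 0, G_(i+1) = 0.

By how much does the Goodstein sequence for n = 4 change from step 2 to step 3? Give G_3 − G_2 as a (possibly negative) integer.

19

G_0 = 4. HB_2(4) = 2^2. Bump = 27. G_1 = 26.
G_1 = 26. HB_3(26) = 2·3^2 + 2·3 + 2. Bump = 42. G_2 = 41.
G_2 = 41. HB_4(41) = 2·4^2 + 2·4 + 1. Bump = 61. G_3 = 60.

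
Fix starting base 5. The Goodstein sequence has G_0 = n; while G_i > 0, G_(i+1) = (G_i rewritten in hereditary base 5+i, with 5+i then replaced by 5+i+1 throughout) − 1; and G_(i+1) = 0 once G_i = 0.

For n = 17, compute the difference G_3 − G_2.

base 5: 17 = 3·5 + 2; at 6: 3·6 + 2 = 20; next = 19
base 6: 19 = 3·6 + 1; at 7: 3·7 + 1 = 22; next = 21
base 7: 21 = 3·7; at 8: 3·8 = 24; next = 23

2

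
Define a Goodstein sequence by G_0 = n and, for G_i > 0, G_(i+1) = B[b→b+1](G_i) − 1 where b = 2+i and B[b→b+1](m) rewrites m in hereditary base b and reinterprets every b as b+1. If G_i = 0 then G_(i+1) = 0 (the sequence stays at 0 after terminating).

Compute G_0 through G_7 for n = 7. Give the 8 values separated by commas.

base 2: 7 = 2^2 + 2 + 1; at 3: 3^3 + 3 + 1 = 31; next = 30
base 3: 30 = 3^3 + 3; at 4: 4^4 + 4 = 260; next = 259
base 4: 259 = 4^4 + 3; at 5: 5^5 + 3 = 3128; next = 3127
base 5: 3127 = 5^5 + 2; at 6: 6^6 + 2 = 46658; next = 46657
base 6: 46657 = 6^6 + 1; at 7: 7^7 + 1 = 823544; next = 823543
base 7: 823543 = 7^7; at 8: 8^8 = 16777216; next = 16777215
base 8: 16777215 = 7·8^7 + 7·8^6 + 7·8^5 + 7·8^4 + 7·8^3 + 7·8^2 + 7·8 + 7; at 9: 7·9^7 + 7·9^6 + 7·9^5 + 7·9^4 + 7·9^3 + 7·9^2 + 7·9 + 7 = 37665880; next = 37665879

7, 30, 259, 3127, 46657, 823543, 16777215, 37665879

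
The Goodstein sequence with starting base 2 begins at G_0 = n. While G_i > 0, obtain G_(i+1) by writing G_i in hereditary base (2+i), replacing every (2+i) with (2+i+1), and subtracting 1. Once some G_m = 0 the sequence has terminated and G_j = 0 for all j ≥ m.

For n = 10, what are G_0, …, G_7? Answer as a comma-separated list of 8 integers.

i=0: 10 = 2^(2 + 1) + 2 (b=2); 2→3: 3^(3 + 1) + 3 = 84; 84−1 = 83
i=1: 83 = 3^(3 + 1) + 2 (b=3); 3→4: 4^(4 + 1) + 2 = 1026; 1026−1 = 1025
i=2: 1025 = 4^(4 + 1) + 1 (b=4); 4→5: 5^(5 + 1) + 1 = 15626; 15626−1 = 15625
i=3: 15625 = 5^(5 + 1) (b=5); 5→6: 6^(6 + 1) = 279936; 279936−1 = 279935
i=4: 279935 = 5·6^6 + 5·6^5 + 5·6^4 + 5·6^3 + 5·6^2 + 5·6 + 5 (b=6); 6→7: 5·7^7 + 5·7^5 + 5·7^4 + 5·7^3 + 5·7^2 + 5·7 + 5 = 4215755; 4215755−1 = 4215754
i=5: 4215754 = 5·7^7 + 5·7^5 + 5·7^4 + 5·7^3 + 5·7^2 + 5·7 + 4 (b=7); 7→8: 5·8^8 + 5·8^5 + 5·8^4 + 5·8^3 + 5·8^2 + 5·8 + 4 = 84073324; 84073324−1 = 84073323
i=6: 84073323 = 5·8^8 + 5·8^5 + 5·8^4 + 5·8^3 + 5·8^2 + 5·8 + 3 (b=8); 8→9: 5·9^9 + 5·9^5 + 5·9^4 + 5·9^3 + 5·9^2 + 5·9 + 3 = 1937434593; 1937434593−1 = 1937434592

10, 83, 1025, 15625, 279935, 4215754, 84073323, 1937434592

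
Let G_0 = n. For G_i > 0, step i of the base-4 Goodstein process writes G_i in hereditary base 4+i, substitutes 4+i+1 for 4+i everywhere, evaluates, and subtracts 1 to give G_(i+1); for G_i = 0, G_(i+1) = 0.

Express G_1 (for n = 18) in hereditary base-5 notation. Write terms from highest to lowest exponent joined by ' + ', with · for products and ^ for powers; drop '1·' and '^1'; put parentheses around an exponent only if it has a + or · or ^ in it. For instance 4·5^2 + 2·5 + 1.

G_0 = 18. HB_4(18) = 4^2 + 2. Bump = 27. G_1 = 26.
G_1 = 26. HB_5(26) = 5^2 + 1. Bump = 37. G_2 = 36.

5^2 + 1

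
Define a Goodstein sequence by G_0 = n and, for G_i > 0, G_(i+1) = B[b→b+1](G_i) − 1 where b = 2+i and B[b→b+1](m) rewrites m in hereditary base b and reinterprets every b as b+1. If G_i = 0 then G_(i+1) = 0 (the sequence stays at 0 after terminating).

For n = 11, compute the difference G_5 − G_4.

5484864

step 0: 11 = 2^(2 + 1) + 2 + 1; sub 3 for 2: 3^(3 + 1) + 3 + 1; = 85; G_1 = 85−1 = 84
step 1: 84 = 3^(3 + 1) + 3; sub 4 for 3: 4^(4 + 1) + 4; = 1028; G_2 = 1028−1 = 1027
step 2: 1027 = 4^(4 + 1) + 3; sub 5 for 4: 5^(5 + 1) + 3; = 15628; G_3 = 15628−1 = 15627
step 3: 15627 = 5^(5 + 1) + 2; sub 6 for 5: 6^(6 + 1) + 2; = 279938; G_4 = 279938−1 = 279937
step 4: 279937 = 6^(6 + 1) + 1; sub 7 for 6: 7^(7 + 1) + 1; = 5764802; G_5 = 5764802−1 = 5764801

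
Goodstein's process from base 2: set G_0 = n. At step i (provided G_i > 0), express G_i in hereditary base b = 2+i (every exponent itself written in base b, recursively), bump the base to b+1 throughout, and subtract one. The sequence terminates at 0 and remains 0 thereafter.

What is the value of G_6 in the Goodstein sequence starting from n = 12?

134217867

step 0: 12 = 2^(2 + 1) + 2^2; sub 3 for 2: 3^(3 + 1) + 3^3; = 108; G_1 = 108−1 = 107
step 1: 107 = 3^(3 + 1) + 2·3^2 + 2·3 + 2; sub 4 for 3: 4^(4 + 1) + 2·4^2 + 2·4 + 2; = 1066; G_2 = 1066−1 = 1065
step 2: 1065 = 4^(4 + 1) + 2·4^2 + 2·4 + 1; sub 5 for 4: 5^(5 + 1) + 2·5^2 + 2·5 + 1; = 15686; G_3 = 15686−1 = 15685
step 3: 15685 = 5^(5 + 1) + 2·5^2 + 2·5; sub 6 for 5: 6^(6 + 1) + 2·6^2 + 2·6; = 280020; G_4 = 280020−1 = 280019
step 4: 280019 = 6^(6 + 1) + 2·6^2 + 6 + 5; sub 7 for 6: 7^(7 + 1) + 2·7^2 + 7 + 5; = 5764911; G_5 = 5764911−1 = 5764910
step 5: 5764910 = 7^(7 + 1) + 2·7^2 + 7 + 4; sub 8 for 7: 8^(8 + 1) + 2·8^2 + 8 + 4; = 134217868; G_6 = 134217868−1 = 134217867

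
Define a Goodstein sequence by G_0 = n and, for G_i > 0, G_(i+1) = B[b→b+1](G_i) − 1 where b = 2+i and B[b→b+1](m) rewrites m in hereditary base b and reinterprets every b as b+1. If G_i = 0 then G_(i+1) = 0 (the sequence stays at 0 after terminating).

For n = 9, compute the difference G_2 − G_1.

base 2: 9 = 2^(2 + 1) + 1; at 3: 3^(3 + 1) + 1 = 82; next = 81
base 3: 81 = 3^(3 + 1); at 4: 4^(4 + 1) = 1024; next = 1023

942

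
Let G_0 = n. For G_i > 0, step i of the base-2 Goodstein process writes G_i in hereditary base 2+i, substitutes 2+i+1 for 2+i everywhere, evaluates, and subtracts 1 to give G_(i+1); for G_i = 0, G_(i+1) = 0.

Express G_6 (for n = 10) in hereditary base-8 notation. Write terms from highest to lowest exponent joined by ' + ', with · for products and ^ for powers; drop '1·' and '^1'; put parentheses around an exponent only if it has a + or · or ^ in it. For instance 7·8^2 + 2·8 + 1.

5·8^8 + 5·8^5 + 5·8^4 + 5·8^3 + 5·8^2 + 5·8 + 3

G_0 = 10. HB_2(10) = 2^(2 + 1) + 2. Bump = 84. G_1 = 83.
G_1 = 83. HB_3(83) = 3^(3 + 1) + 2. Bump = 1026. G_2 = 1025.
G_2 = 1025. HB_4(1025) = 4^(4 + 1) + 1. Bump = 15626. G_3 = 15625.
G_3 = 15625. HB_5(15625) = 5^(5 + 1). Bump = 279936. G_4 = 279935.
G_4 = 279935. HB_6(279935) = 5·6^6 + 5·6^5 + 5·6^4 + 5·6^3 + 5·6^2 + 5·6 + 5. Bump = 4215755. G_5 = 4215754.
G_5 = 4215754. HB_7(4215754) = 5·7^7 + 5·7^5 + 5·7^4 + 5·7^3 + 5·7^2 + 5·7 + 4. Bump = 84073324. G_6 = 84073323.
G_6 = 84073323. HB_8(84073323) = 5·8^8 + 5·8^5 + 5·8^4 + 5·8^3 + 5·8^2 + 5·8 + 3. Bump = 1937434593. G_7 = 1937434592.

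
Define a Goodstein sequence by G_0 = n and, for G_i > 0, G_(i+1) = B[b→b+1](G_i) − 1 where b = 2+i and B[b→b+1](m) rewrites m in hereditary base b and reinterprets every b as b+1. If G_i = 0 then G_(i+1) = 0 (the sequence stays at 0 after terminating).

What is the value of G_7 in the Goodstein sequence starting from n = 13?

3486786855

base 2: 13 = 2^(2 + 1) + 2^2 + 1; at 3: 3^(3 + 1) + 3^3 + 1 = 109; next = 108
base 3: 108 = 3^(3 + 1) + 3^3; at 4: 4^(4 + 1) + 4^4 = 1280; next = 1279
base 4: 1279 = 4^(4 + 1) + 3·4^3 + 3·4^2 + 3·4 + 3; at 5: 5^(5 + 1) + 3·5^3 + 3·5^2 + 3·5 + 3 = 16093; next = 16092
base 5: 16092 = 5^(5 + 1) + 3·5^3 + 3·5^2 + 3·5 + 2; at 6: 6^(6 + 1) + 3·6^3 + 3·6^2 + 3·6 + 2 = 280712; next = 280711
base 6: 280711 = 6^(6 + 1) + 3·6^3 + 3·6^2 + 3·6 + 1; at 7: 7^(7 + 1) + 3·7^3 + 3·7^2 + 3·7 + 1 = 5765999; next = 5765998
base 7: 5765998 = 7^(7 + 1) + 3·7^3 + 3·7^2 + 3·7; at 8: 8^(8 + 1) + 3·8^3 + 3·8^2 + 3·8 = 134219480; next = 134219479
base 8: 134219479 = 8^(8 + 1) + 3·8^3 + 3·8^2 + 2·8 + 7; at 9: 9^(9 + 1) + 3·9^3 + 3·9^2 + 2·9 + 7 = 3486786856; next = 3486786855
base 9: 3486786855 = 9^(9 + 1) + 3·9^3 + 3·9^2 + 2·9 + 6; at 10: 10^(10 + 1) + 3·10^3 + 3·10^2 + 2·10 + 6 = 100000003326; next = 100000003325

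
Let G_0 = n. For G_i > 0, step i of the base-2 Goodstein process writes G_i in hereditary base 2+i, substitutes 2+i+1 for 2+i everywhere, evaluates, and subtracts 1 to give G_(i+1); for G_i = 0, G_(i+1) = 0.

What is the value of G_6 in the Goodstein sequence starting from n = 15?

[0] 15 ≡ 2^(2 + 1) + 2^2 + 2 + 1 (base 2). Lift 3: 112. −1: 111.
[1] 111 ≡ 3^(3 + 1) + 3^3 + 3 (base 3). Lift 4: 1284. −1: 1283.
[2] 1283 ≡ 4^(4 + 1) + 4^4 + 3 (base 4). Lift 5: 18753. −1: 18752.
[3] 18752 ≡ 5^(5 + 1) + 5^5 + 2 (base 5). Lift 6: 326594. −1: 326593.
[4] 326593 ≡ 6^(6 + 1) + 6^6 + 1 (base 6). Lift 7: 6588345. −1: 6588344.
[5] 6588344 ≡ 7^(7 + 1) + 7^7 (base 7). Lift 8: 150994944. −1: 150994943.
[6] 150994943 ≡ 8^(8 + 1) + 7·8^7 + 7·8^6 + 7·8^5 + 7·8^4 + 7·8^3 + 7·8^2 + 7·8 + 7 (base 8). Lift 9: 3524450281. −1: 3524450280.

150994943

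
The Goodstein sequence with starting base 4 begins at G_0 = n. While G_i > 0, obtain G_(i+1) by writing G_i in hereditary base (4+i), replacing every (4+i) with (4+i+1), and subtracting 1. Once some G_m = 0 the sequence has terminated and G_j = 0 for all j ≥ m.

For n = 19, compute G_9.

93

i=0: 19 = 4^2 + 3 (b=4); 4→5: 5^2 + 3 = 28; 28−1 = 27
i=1: 27 = 5^2 + 2 (b=5); 5→6: 6^2 + 2 = 38; 38−1 = 37
i=2: 37 = 6^2 + 1 (b=6); 6→7: 7^2 + 1 = 50; 50−1 = 49
i=3: 49 = 7^2 (b=7); 7→8: 8^2 = 64; 64−1 = 63
i=4: 63 = 7·8 + 7 (b=8); 8→9: 7·9 + 7 = 70; 70−1 = 69
i=5: 69 = 7·9 + 6 (b=9); 9→10: 7·10 + 6 = 76; 76−1 = 75
i=6: 75 = 7·10 + 5 (b=10); 10→11: 7·11 + 5 = 82; 82−1 = 81
i=7: 81 = 7·11 + 4 (b=11); 11→12: 7·12 + 4 = 88; 88−1 = 87
i=8: 87 = 7·12 + 3 (b=12); 12→13: 7·13 + 3 = 94; 94−1 = 93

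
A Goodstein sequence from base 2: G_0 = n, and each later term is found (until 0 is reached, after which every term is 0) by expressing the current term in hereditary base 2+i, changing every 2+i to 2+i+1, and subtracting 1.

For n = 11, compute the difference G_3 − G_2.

14600

step 0: 11 = 2^(2 + 1) + 2 + 1; sub 3 for 2: 3^(3 + 1) + 3 + 1; = 85; G_1 = 85−1 = 84
step 1: 84 = 3^(3 + 1) + 3; sub 4 for 3: 4^(4 + 1) + 4; = 1028; G_2 = 1028−1 = 1027
step 2: 1027 = 4^(4 + 1) + 3; sub 5 for 4: 5^(5 + 1) + 3; = 15628; G_3 = 15628−1 = 15627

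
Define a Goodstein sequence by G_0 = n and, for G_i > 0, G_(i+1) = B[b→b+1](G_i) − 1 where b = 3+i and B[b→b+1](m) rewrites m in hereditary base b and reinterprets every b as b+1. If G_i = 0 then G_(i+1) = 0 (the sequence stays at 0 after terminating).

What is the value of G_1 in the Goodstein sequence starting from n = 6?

7

base 3: 6 = 2·3; at 4: 2·4 = 8; next = 7
base 4: 7 = 4 + 3; at 5: 5 + 3 = 8; next = 7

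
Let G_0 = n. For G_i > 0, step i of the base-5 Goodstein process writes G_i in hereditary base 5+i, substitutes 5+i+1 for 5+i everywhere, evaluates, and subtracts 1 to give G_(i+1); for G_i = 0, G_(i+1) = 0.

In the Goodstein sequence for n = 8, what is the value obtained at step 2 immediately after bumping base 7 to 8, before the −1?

9

[0] 8 ≡ 5 + 3 (base 5). Lift 6: 9. −1: 8.
[1] 8 ≡ 6 + 2 (base 6). Lift 7: 9. −1: 8.
[2] 8 ≡ 7 + 1 (base 7). Lift 8: 9. −1: 8.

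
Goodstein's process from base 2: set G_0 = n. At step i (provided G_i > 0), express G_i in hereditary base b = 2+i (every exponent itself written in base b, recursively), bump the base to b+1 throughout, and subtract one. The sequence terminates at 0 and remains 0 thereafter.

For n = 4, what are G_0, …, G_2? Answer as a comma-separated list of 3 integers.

4, 26, 41

step 0: 4 = 2^2; sub 3 for 2: 3^3; = 27; G_1 = 27−1 = 26
step 1: 26 = 2·3^2 + 2·3 + 2; sub 4 for 3: 2·4^2 + 2·4 + 2; = 42; G_2 = 42−1 = 41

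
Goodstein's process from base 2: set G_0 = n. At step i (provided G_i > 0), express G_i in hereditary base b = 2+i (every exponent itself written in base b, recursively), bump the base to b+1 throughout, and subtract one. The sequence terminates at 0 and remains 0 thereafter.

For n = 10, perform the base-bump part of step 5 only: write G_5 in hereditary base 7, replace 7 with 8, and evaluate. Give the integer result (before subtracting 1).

(0) 10|_2 = 2^(2 + 1) + 2 ↦ 3^(3 + 1) + 3|_3 = 84 ⇒ 83
(1) 83|_3 = 3^(3 + 1) + 2 ↦ 4^(4 + 1) + 2|_4 = 1026 ⇒ 1025
(2) 1025|_4 = 4^(4 + 1) + 1 ↦ 5^(5 + 1) + 1|_5 = 15626 ⇒ 15625
(3) 15625|_5 = 5^(5 + 1) ↦ 6^(6 + 1)|_6 = 279936 ⇒ 279935
(4) 279935|_6 = 5·6^6 + 5·6^5 + 5·6^4 + 5·6^3 + 5·6^2 + 5·6 + 5 ↦ 5·7^7 + 5·7^5 + 5·7^4 + 5·7^3 + 5·7^2 + 5·7 + 5|_7 = 4215755 ⇒ 4215754
(5) 4215754|_7 = 5·7^7 + 5·7^5 + 5·7^4 + 5·7^3 + 5·7^2 + 5·7 + 4 ↦ 5·8^8 + 5·8^5 + 5·8^4 + 5·8^3 + 5·8^2 + 5·8 + 4|_8 = 84073324 ⇒ 84073323

84073324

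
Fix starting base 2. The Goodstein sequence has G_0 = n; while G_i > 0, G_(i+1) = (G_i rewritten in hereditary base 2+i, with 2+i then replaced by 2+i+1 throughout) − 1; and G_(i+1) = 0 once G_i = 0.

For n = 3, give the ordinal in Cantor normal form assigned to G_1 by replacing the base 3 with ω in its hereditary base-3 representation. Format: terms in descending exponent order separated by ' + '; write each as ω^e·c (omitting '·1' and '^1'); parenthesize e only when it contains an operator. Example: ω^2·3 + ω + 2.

G_0 = 3. HB_2(3) = 2 + 1. Bump = 4. G_1 = 3.
G_1 = 3. HB_3(3) = 3. Bump = 4. G_2 = 3.

ω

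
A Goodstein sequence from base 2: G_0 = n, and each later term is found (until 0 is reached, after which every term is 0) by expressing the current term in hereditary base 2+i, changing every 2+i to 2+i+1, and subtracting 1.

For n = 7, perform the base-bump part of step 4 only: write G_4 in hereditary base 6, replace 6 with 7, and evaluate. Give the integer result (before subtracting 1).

823544

i=0: 7 = 2^2 + 2 + 1 (b=2); 2→3: 3^3 + 3 + 1 = 31; 31−1 = 30
i=1: 30 = 3^3 + 3 (b=3); 3→4: 4^4 + 4 = 260; 260−1 = 259
i=2: 259 = 4^4 + 3 (b=4); 4→5: 5^5 + 3 = 3128; 3128−1 = 3127
i=3: 3127 = 5^5 + 2 (b=5); 5→6: 6^6 + 2 = 46658; 46658−1 = 46657
i=4: 46657 = 6^6 + 1 (b=6); 6→7: 7^7 + 1 = 823544; 823544−1 = 823543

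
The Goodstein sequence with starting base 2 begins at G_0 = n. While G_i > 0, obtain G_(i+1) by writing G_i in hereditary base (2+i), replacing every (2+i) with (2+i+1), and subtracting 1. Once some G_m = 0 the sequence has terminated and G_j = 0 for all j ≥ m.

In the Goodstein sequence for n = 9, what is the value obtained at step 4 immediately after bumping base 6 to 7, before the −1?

9 —HB2→ 2^(2 + 1) + 1 —bump→ 3^(3 + 1) + 1 = 82 —(−1)→ 81
81 —HB3→ 3^(3 + 1) —bump→ 4^(4 + 1) = 1024 —(−1)→ 1023
1023 —HB4→ 3·4^4 + 3·4^3 + 3·4^2 + 3·4 + 3 —bump→ 3·5^5 + 3·5^3 + 3·5^2 + 3·5 + 3 = 9843 —(−1)→ 9842
9842 —HB5→ 3·5^5 + 3·5^3 + 3·5^2 + 3·5 + 2 —bump→ 3·6^6 + 3·6^3 + 3·6^2 + 3·6 + 2 = 140744 —(−1)→ 140743
140743 —HB6→ 3·6^6 + 3·6^3 + 3·6^2 + 3·6 + 1 —bump→ 3·7^7 + 3·7^3 + 3·7^2 + 3·7 + 1 = 2471827 —(−1)→ 2471826

2471827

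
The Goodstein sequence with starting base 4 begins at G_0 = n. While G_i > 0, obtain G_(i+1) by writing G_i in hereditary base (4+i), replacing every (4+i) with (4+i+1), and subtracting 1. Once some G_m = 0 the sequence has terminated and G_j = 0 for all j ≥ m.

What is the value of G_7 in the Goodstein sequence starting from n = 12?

19

base 4: 12 = 3·4; at 5: 3·5 = 15; next = 14
base 5: 14 = 2·5 + 4; at 6: 2·6 + 4 = 16; next = 15
base 6: 15 = 2·6 + 3; at 7: 2·7 + 3 = 17; next = 16
base 7: 16 = 2·7 + 2; at 8: 2·8 + 2 = 18; next = 17
base 8: 17 = 2·8 + 1; at 9: 2·9 + 1 = 19; next = 18
base 9: 18 = 2·9; at 10: 2·10 = 20; next = 19
base 10: 19 = 10 + 9; at 11: 11 + 9 = 20; next = 19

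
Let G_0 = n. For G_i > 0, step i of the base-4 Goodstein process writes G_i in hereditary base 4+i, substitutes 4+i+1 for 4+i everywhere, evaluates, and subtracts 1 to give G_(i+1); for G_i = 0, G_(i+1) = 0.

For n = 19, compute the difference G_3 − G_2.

12

i=0: 19 = 4^2 + 3 (b=4); 4→5: 5^2 + 3 = 28; 28−1 = 27
i=1: 27 = 5^2 + 2 (b=5); 5→6: 6^2 + 2 = 38; 38−1 = 37
i=2: 37 = 6^2 + 1 (b=6); 6→7: 7^2 + 1 = 50; 50−1 = 49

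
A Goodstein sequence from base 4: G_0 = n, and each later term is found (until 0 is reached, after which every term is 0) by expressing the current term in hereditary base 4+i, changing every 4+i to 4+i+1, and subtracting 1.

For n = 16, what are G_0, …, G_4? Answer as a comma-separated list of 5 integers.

16, 24, 27, 30, 33

16 —HB4→ 4^2 —bump→ 5^2 = 25 —(−1)→ 24
24 —HB5→ 4·5 + 4 —bump→ 4·6 + 4 = 28 —(−1)→ 27
27 —HB6→ 4·6 + 3 —bump→ 4·7 + 3 = 31 —(−1)→ 30
30 —HB7→ 4·7 + 2 —bump→ 4·8 + 2 = 34 —(−1)→ 33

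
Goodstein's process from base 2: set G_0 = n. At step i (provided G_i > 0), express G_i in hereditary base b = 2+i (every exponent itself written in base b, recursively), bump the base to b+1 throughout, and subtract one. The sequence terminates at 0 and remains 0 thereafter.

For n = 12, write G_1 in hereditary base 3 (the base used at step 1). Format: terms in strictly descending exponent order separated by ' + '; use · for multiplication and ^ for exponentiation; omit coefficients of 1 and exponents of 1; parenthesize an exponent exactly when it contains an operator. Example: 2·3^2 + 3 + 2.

3^(3 + 1) + 2·3^2 + 2·3 + 2

12 —HB2→ 2^(2 + 1) + 2^2 —bump→ 3^(3 + 1) + 3^3 = 108 —(−1)→ 107
107 —HB3→ 3^(3 + 1) + 2·3^2 + 2·3 + 2 —bump→ 4^(4 + 1) + 2·4^2 + 2·4 + 2 = 1066 —(−1)→ 1065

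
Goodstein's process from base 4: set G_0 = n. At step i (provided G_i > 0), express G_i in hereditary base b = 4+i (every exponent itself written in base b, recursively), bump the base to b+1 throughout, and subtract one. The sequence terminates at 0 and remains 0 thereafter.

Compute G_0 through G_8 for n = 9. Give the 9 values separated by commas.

9, 10, 11, 11, 11, 11, 11, 11, 11

step 0: 9 = 2·4 + 1; sub 5 for 4: 2·5 + 1; = 11; G_1 = 11−1 = 10
step 1: 10 = 2·5; sub 6 for 5: 2·6; = 12; G_2 = 12−1 = 11
step 2: 11 = 6 + 5; sub 7 for 6: 7 + 5; = 12; G_3 = 12−1 = 11
step 3: 11 = 7 + 4; sub 8 for 7: 8 + 4; = 12; G_4 = 12−1 = 11
step 4: 11 = 8 + 3; sub 9 for 8: 9 + 3; = 12; G_5 = 12−1 = 11
step 5: 11 = 9 + 2; sub 10 for 9: 10 + 2; = 12; G_6 = 12−1 = 11
step 6: 11 = 10 + 1; sub 11 for 10: 11 + 1; = 12; G_7 = 12−1 = 11
step 7: 11 = 11; sub 12 for 11: 12; = 12; G_8 = 12−1 = 11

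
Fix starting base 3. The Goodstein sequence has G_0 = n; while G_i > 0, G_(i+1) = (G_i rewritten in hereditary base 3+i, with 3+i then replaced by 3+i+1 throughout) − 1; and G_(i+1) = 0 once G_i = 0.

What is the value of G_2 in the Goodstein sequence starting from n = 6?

[0] 6 ≡ 2·3 (base 3). Lift 4: 8. −1: 7.
[1] 7 ≡ 4 + 3 (base 4). Lift 5: 8. −1: 7.

7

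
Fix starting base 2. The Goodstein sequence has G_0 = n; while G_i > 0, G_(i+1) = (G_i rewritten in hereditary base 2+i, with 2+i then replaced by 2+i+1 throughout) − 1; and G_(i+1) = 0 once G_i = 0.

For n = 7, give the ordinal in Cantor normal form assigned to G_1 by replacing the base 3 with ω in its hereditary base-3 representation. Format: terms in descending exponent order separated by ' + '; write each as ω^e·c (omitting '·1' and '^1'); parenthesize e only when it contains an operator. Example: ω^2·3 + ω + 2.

ω^ω + ω

step 0: 7 = 2^2 + 2 + 1; sub 3 for 2: 3^3 + 3 + 1; = 31; G_1 = 31−1 = 30
step 1: 30 = 3^3 + 3; sub 4 for 3: 4^4 + 4; = 260; G_2 = 260−1 = 259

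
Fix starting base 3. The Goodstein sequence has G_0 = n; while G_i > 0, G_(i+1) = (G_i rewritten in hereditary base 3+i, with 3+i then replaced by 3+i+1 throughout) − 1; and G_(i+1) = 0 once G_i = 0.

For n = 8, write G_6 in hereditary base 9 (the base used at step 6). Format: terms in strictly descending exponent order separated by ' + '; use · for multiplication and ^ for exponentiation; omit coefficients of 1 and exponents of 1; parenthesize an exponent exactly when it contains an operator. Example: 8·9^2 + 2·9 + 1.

9 + 2

i=0: 8 = 2·3 + 2 (b=3); 3→4: 2·4 + 2 = 10; 10−1 = 9
i=1: 9 = 2·4 + 1 (b=4); 4→5: 2·5 + 1 = 11; 11−1 = 10
i=2: 10 = 2·5 (b=5); 5→6: 2·6 = 12; 12−1 = 11
i=3: 11 = 6 + 5 (b=6); 6→7: 7 + 5 = 12; 12−1 = 11
i=4: 11 = 7 + 4 (b=7); 7→8: 8 + 4 = 12; 12−1 = 11
i=5: 11 = 8 + 3 (b=8); 8→9: 9 + 3 = 12; 12−1 = 11
i=6: 11 = 9 + 2 (b=9); 9→10: 10 + 2 = 12; 12−1 = 11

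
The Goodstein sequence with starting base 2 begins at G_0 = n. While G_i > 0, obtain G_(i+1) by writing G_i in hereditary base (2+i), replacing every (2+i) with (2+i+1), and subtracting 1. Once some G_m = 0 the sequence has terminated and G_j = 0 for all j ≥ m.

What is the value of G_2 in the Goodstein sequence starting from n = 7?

(0) 7|_2 = 2^2 + 2 + 1 ↦ 3^3 + 3 + 1|_3 = 31 ⇒ 30
(1) 30|_3 = 3^3 + 3 ↦ 4^4 + 4|_4 = 260 ⇒ 259

259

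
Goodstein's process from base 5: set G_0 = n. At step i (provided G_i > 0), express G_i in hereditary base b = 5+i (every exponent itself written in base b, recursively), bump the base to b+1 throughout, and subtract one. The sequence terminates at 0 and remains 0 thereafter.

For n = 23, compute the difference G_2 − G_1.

step 0: 23 = 4·5 + 3; sub 6 for 5: 4·6 + 3; = 27; G_1 = 27−1 = 26
step 1: 26 = 4·6 + 2; sub 7 for 6: 4·7 + 2; = 30; G_2 = 30−1 = 29

3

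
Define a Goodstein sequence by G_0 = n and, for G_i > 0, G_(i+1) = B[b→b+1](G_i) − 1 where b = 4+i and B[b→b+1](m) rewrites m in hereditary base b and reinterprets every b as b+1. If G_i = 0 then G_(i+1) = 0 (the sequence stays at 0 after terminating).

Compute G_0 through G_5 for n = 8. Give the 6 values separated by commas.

8, 9, 9, 9, 9, 9

(0) 8|_4 = 2·4 ↦ 2·5|_5 = 10 ⇒ 9
(1) 9|_5 = 5 + 4 ↦ 6 + 4|_6 = 10 ⇒ 9
(2) 9|_6 = 6 + 3 ↦ 7 + 3|_7 = 10 ⇒ 9
(3) 9|_7 = 7 + 2 ↦ 8 + 2|_8 = 10 ⇒ 9
(4) 9|_8 = 8 + 1 ↦ 9 + 1|_9 = 10 ⇒ 9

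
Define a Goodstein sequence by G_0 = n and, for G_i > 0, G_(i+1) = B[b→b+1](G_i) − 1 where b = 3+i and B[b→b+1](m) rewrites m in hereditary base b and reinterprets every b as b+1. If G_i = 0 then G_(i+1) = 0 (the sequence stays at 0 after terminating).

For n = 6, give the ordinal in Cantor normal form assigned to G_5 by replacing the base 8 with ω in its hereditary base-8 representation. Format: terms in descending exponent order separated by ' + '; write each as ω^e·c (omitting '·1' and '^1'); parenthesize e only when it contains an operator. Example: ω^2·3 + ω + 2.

7

6 —HB3→ 2·3 —bump→ 2·4 = 8 —(−1)→ 7
7 —HB4→ 4 + 3 —bump→ 5 + 3 = 8 —(−1)→ 7
7 —HB5→ 5 + 2 —bump→ 6 + 2 = 8 —(−1)→ 7
7 —HB6→ 6 + 1 —bump→ 7 + 1 = 8 —(−1)→ 7
7 —HB7→ 7 —bump→ 8 = 8 —(−1)→ 7
7 —HB8→ 7 —bump→ 7 = 7 —(−1)→ 6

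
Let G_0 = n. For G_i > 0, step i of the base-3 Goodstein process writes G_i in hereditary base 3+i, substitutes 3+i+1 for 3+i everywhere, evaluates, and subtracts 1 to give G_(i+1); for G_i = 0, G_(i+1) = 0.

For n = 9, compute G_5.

9 —HB3→ 3^2 —bump→ 4^2 = 16 —(−1)→ 15
15 —HB4→ 3·4 + 3 —bump→ 3·5 + 3 = 18 —(−1)→ 17
17 —HB5→ 3·5 + 2 —bump→ 3·6 + 2 = 20 —(−1)→ 19
19 —HB6→ 3·6 + 1 —bump→ 3·7 + 1 = 22 —(−1)→ 21
21 —HB7→ 3·7 —bump→ 3·8 = 24 —(−1)→ 23
23 —HB8→ 2·8 + 7 —bump→ 2·9 + 7 = 25 —(−1)→ 24

23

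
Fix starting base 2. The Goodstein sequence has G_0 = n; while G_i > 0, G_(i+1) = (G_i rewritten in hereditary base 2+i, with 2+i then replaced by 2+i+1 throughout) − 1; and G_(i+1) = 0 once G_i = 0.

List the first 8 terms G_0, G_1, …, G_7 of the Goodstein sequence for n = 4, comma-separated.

G_0=4  [base 2] 2^2  →[2↦3]→  3^3 = 27  −1 ⇒ G_1=26
G_1=26  [base 3] 2·3^2 + 2·3 + 2  →[3↦4]→  2·4^2 + 2·4 + 2 = 42  −1 ⇒ G_2=41
G_2=41  [base 4] 2·4^2 + 2·4 + 1  →[4↦5]→  2·5^2 + 2·5 + 1 = 61  −1 ⇒ G_3=60
G_3=60  [base 5] 2·5^2 + 2·5  →[5↦6]→  2·6^2 + 2·6 = 84  −1 ⇒ G_4=83
G_4=83  [base 6] 2·6^2 + 6 + 5  →[6↦7]→  2·7^2 + 7 + 5 = 110  −1 ⇒ G_5=109
G_5=109  [base 7] 2·7^2 + 7 + 4  →[7↦8]→  2·8^2 + 8 + 4 = 140  −1 ⇒ G_6=139
G_6=139  [base 8] 2·8^2 + 8 + 3  →[8↦9]→  2·9^2 + 9 + 3 = 174  −1 ⇒ G_7=173

4, 26, 41, 60, 83, 109, 139, 173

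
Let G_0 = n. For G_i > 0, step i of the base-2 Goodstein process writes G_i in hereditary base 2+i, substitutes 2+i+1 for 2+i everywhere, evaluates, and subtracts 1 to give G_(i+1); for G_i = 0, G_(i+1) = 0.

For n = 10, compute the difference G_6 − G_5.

(0) 10|_2 = 2^(2 + 1) + 2 ↦ 3^(3 + 1) + 3|_3 = 84 ⇒ 83
(1) 83|_3 = 3^(3 + 1) + 2 ↦ 4^(4 + 1) + 2|_4 = 1026 ⇒ 1025
(2) 1025|_4 = 4^(4 + 1) + 1 ↦ 5^(5 + 1) + 1|_5 = 15626 ⇒ 15625
(3) 15625|_5 = 5^(5 + 1) ↦ 6^(6 + 1)|_6 = 279936 ⇒ 279935
(4) 279935|_6 = 5·6^6 + 5·6^5 + 5·6^4 + 5·6^3 + 5·6^2 + 5·6 + 5 ↦ 5·7^7 + 5·7^5 + 5·7^4 + 5·7^3 + 5·7^2 + 5·7 + 5|_7 = 4215755 ⇒ 4215754
(5) 4215754|_7 = 5·7^7 + 5·7^5 + 5·7^4 + 5·7^3 + 5·7^2 + 5·7 + 4 ↦ 5·8^8 + 5·8^5 + 5·8^4 + 5·8^3 + 5·8^2 + 5·8 + 4|_8 = 84073324 ⇒ 84073323

79857569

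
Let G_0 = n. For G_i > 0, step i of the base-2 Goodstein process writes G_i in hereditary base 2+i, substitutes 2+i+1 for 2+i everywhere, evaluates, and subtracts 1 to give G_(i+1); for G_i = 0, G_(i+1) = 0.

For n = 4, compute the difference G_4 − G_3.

23

step 0: 4 = 2^2; sub 3 for 2: 3^3; = 27; G_1 = 27−1 = 26
step 1: 26 = 2·3^2 + 2·3 + 2; sub 4 for 3: 2·4^2 + 2·4 + 2; = 42; G_2 = 42−1 = 41
step 2: 41 = 2·4^2 + 2·4 + 1; sub 5 for 4: 2·5^2 + 2·5 + 1; = 61; G_3 = 61−1 = 60
step 3: 60 = 2·5^2 + 2·5; sub 6 for 5: 2·6^2 + 2·6; = 84; G_4 = 84−1 = 83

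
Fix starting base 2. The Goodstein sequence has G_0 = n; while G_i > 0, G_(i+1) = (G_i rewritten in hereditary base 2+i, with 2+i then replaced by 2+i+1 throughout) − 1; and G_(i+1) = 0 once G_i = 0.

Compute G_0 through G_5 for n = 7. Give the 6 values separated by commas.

7, 30, 259, 3127, 46657, 823543

G_0=7  [base 2] 2^2 + 2 + 1  →[2↦3]→  3^3 + 3 + 1 = 31  −1 ⇒ G_1=30
G_1=30  [base 3] 3^3 + 3  →[3↦4]→  4^4 + 4 = 260  −1 ⇒ G_2=259
G_2=259  [base 4] 4^4 + 3  →[4↦5]→  5^5 + 3 = 3128  −1 ⇒ G_3=3127
G_3=3127  [base 5] 5^5 + 2  →[5↦6]→  6^6 + 2 = 46658  −1 ⇒ G_4=46657
G_4=46657  [base 6] 6^6 + 1  →[6↦7]→  7^7 + 1 = 823544  −1 ⇒ G_5=823543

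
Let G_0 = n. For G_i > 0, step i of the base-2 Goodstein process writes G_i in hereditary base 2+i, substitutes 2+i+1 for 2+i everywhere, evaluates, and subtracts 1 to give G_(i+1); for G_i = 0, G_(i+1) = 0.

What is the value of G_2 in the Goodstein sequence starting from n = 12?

1065

[0] 12 ≡ 2^(2 + 1) + 2^2 (base 2). Lift 3: 108. −1: 107.
[1] 107 ≡ 3^(3 + 1) + 2·3^2 + 2·3 + 2 (base 3). Lift 4: 1066. −1: 1065.
[2] 1065 ≡ 4^(4 + 1) + 2·4^2 + 2·4 + 1 (base 4). Lift 5: 15686. −1: 15685.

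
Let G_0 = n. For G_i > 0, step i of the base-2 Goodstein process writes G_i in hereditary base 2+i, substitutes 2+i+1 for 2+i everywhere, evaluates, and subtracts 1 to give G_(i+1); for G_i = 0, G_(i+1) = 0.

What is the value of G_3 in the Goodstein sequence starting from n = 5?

base 2: 5 = 2^2 + 1; at 3: 3^3 + 1 = 28; next = 27
base 3: 27 = 3^3; at 4: 4^4 = 256; next = 255
base 4: 255 = 3·4^3 + 3·4^2 + 3·4 + 3; at 5: 3·5^3 + 3·5^2 + 3·5 + 3 = 468; next = 467
base 5: 467 = 3·5^3 + 3·5^2 + 3·5 + 2; at 6: 3·6^3 + 3·6^2 + 3·6 + 2 = 776; next = 775

467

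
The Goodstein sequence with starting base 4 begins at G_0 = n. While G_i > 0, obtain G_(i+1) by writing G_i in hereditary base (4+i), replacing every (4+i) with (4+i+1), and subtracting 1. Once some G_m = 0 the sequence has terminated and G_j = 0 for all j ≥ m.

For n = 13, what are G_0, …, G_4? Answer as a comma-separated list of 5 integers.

13, 15, 17, 18, 19

(0) 13|_4 = 3·4 + 1 ↦ 3·5 + 1|_5 = 16 ⇒ 15
(1) 15|_5 = 3·5 ↦ 3·6|_6 = 18 ⇒ 17
(2) 17|_6 = 2·6 + 5 ↦ 2·7 + 5|_7 = 19 ⇒ 18
(3) 18|_7 = 2·7 + 4 ↦ 2·8 + 4|_8 = 20 ⇒ 19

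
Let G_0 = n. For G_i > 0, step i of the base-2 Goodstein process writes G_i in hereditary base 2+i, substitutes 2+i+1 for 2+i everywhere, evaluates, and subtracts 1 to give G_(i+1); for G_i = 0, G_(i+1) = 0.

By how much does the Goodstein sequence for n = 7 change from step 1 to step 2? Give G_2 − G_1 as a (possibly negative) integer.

229

G_0=7  [base 2] 2^2 + 2 + 1  →[2↦3]→  3^3 + 3 + 1 = 31  −1 ⇒ G_1=30
G_1=30  [base 3] 3^3 + 3  →[3↦4]→  4^4 + 4 = 260  −1 ⇒ G_2=259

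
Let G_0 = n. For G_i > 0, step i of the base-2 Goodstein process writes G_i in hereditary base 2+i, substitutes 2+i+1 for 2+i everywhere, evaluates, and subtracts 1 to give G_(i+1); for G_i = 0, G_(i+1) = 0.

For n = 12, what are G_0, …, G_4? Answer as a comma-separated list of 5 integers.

G_0 = 12. HB_2(12) = 2^(2 + 1) + 2^2. Bump = 108. G_1 = 107.
G_1 = 107. HB_3(107) = 3^(3 + 1) + 2·3^2 + 2·3 + 2. Bump = 1066. G_2 = 1065.
G_2 = 1065. HB_4(1065) = 4^(4 + 1) + 2·4^2 + 2·4 + 1. Bump = 15686. G_3 = 15685.
G_3 = 15685. HB_5(15685) = 5^(5 + 1) + 2·5^2 + 2·5. Bump = 280020. G_4 = 280019.

12, 107, 1065, 15685, 280019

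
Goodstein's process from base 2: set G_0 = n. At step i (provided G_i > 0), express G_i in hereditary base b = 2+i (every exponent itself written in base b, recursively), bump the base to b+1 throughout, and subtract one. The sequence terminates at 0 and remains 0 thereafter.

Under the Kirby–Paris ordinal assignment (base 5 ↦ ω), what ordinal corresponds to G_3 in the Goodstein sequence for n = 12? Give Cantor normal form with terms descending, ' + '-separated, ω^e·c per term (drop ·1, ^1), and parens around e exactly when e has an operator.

ω^(ω + 1) + ω^2·2 + ω·2

G_0 = 12. HB_2(12) = 2^(2 + 1) + 2^2. Bump = 108. G_1 = 107.
G_1 = 107. HB_3(107) = 3^(3 + 1) + 2·3^2 + 2·3 + 2. Bump = 1066. G_2 = 1065.
G_2 = 1065. HB_4(1065) = 4^(4 + 1) + 2·4^2 + 2·4 + 1. Bump = 15686. G_3 = 15685.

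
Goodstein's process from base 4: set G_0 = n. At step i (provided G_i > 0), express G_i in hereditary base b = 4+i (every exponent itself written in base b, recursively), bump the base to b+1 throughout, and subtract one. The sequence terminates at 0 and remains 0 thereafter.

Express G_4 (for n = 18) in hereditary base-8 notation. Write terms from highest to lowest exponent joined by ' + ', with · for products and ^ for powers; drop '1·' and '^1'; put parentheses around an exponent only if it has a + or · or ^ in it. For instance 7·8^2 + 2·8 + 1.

6·8 + 5

G_0=18  [base 4] 4^2 + 2  →[4↦5]→  5^2 + 2 = 27  −1 ⇒ G_1=26
G_1=26  [base 5] 5^2 + 1  →[5↦6]→  6^2 + 1 = 37  −1 ⇒ G_2=36
G_2=36  [base 6] 6^2  →[6↦7]→  7^2 = 49  −1 ⇒ G_3=48
G_3=48  [base 7] 6·7 + 6  →[7↦8]→  6·8 + 6 = 54  −1 ⇒ G_4=53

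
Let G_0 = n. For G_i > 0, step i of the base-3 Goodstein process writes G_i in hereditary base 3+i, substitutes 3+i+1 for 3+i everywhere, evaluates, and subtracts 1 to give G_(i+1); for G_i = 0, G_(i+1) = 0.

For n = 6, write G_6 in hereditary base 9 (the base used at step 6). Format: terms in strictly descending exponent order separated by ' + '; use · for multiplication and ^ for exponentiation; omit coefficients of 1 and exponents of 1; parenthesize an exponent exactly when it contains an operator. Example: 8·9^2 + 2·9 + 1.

6

6 —HB3→ 2·3 —bump→ 2·4 = 8 —(−1)→ 7
7 —HB4→ 4 + 3 —bump→ 5 + 3 = 8 —(−1)→ 7
7 —HB5→ 5 + 2 —bump→ 6 + 2 = 8 —(−1)→ 7
7 —HB6→ 6 + 1 —bump→ 7 + 1 = 8 —(−1)→ 7
7 —HB7→ 7 —bump→ 8 = 8 —(−1)→ 7
7 —HB8→ 7 —bump→ 7 = 7 —(−1)→ 6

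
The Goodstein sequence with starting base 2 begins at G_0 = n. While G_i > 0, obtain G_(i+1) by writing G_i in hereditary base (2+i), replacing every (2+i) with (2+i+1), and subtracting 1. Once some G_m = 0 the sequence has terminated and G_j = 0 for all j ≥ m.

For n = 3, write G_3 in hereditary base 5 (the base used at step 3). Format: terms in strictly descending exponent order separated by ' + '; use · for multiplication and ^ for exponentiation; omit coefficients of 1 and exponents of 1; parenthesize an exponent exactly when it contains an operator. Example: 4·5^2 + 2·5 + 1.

G_0=3  [base 2] 2 + 1  →[2↦3]→  3 + 1 = 4  −1 ⇒ G_1=3
G_1=3  [base 3] 3  →[3↦4]→  4 = 4  −1 ⇒ G_2=3
G_2=3  [base 4] 3  →[4↦5]→  3 = 3  −1 ⇒ G_3=2
G_3=2  [base 5] 2  →[5↦6]→  2 = 2  −1 ⇒ G_4=1

2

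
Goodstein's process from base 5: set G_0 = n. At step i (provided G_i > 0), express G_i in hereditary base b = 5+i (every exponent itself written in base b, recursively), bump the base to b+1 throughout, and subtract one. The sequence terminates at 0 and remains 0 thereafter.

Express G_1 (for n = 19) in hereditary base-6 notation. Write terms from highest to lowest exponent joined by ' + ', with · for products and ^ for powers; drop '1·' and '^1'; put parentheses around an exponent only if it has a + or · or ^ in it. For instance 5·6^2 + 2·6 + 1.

3·6 + 3

step 0: 19 = 3·5 + 4; sub 6 for 5: 3·6 + 4; = 22; G_1 = 22−1 = 21
step 1: 21 = 3·6 + 3; sub 7 for 6: 3·7 + 3; = 24; G_2 = 24−1 = 23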